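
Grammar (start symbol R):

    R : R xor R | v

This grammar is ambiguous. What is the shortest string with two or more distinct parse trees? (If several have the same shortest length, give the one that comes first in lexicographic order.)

v xor v xor v

length 1: no string has ≥2 trees
length 3: no string has ≥2 trees
length 5: v xor v xor v has 2 parse trees

Two derivations of v xor v xor v:
  R ⇒ R xor R ⇒ R xor R xor R ⇒ v xor R xor R ⇒ v xor v xor R ⇒ v xor v xor v
  R ⇒ R xor R ⇒ v xor R ⇒ v xor R xor R ⇒ v xor v xor R ⇒ v xor v xor v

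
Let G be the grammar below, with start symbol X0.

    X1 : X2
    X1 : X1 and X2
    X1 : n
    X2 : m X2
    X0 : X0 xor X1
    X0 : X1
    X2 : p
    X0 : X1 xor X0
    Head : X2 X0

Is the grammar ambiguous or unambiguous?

Ambiguous

Witness: n xor n

Derivation 1: X0 ⇒ X0 xor X1 ⇒ X1 xor X1 ⇒ n xor X1 ⇒ n xor n
Derivation 2: X0 ⇒ X1 xor X0 ⇒ n xor X0 ⇒ n xor X1 ⇒ n xor n

Two distinct leftmost derivations for the same string.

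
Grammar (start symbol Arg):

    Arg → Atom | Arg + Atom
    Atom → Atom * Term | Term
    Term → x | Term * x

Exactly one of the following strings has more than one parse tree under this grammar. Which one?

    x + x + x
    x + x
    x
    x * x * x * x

x * x * x * x

x + x + x: 1 tree
x + x: 1 tree
x: 1 tree
x * x * x * x: 8 trees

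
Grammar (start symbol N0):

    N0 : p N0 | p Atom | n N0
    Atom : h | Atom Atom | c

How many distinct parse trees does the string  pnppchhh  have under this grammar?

Parse trees for pnppchhh:
  [N0 p [N0 n [N0 p [N0 p [Atom [Atom c] [Atom [Atom h] [Atom [Atom h] [Atom h]]]]]]]]
  [N0 p [N0 n [N0 p [N0 p [Atom [Atom c] [Atom [Atom [Atom h] [Atom h]] [Atom h]]]]]]]
  [N0 p [N0 n [N0 p [N0 p [Atom [Atom [Atom c] [Atom h]] [Atom [Atom h] [Atom h]]]]]]]
  [N0 p [N0 n [N0 p [N0 p [Atom [Atom [Atom c] [Atom [Atom h] [Atom h]]] [Atom h]]]]]]
  [N0 p [N0 n [N0 p [N0 p [Atom [Atom [Atom [Atom c] [Atom h]] [Atom h]] [Atom h]]]]]]

5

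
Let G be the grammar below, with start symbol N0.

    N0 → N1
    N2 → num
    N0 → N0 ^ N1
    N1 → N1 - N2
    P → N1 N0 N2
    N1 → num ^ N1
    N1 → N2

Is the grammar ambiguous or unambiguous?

Ambiguous

Witness: num ^ num

Derivation 1: N0 ⇒ N1 ⇒ num ^ N1 ⇒ num ^ N2 ⇒ num ^ num
Derivation 2: N0 ⇒ N0 ^ N1 ⇒ N1 ^ N1 ⇒ N2 ^ N1 ⇒ num ^ N1 ⇒ num ^ N2 ⇒ num ^ num

Two distinct leftmost derivations for the same string.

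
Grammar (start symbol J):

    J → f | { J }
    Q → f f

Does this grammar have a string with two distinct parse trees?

(Q is unreachable from J, so its rules don't affect L(J).) Each string is a nest of matched brackets around a single atom. An opening bracket forces the recursive rule; an atom forces the base rule.

Unambiguous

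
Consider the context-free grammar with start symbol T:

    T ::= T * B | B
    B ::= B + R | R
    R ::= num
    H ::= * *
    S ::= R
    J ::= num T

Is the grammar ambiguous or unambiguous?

(H, S, J are unreachable from T, so their rules don't affect L(T).) The grammar is stratified — T handles '*' (left-recursive), B handles '+', R atoms. Each operator has a fixed associativity and precedence level, so every string has one parse.

Unambiguous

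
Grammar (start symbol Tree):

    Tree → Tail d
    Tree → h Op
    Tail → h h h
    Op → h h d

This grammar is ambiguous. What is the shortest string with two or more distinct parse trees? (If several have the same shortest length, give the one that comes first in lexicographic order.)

h h h d

length 4: h h h d has 2 parse trees

Two derivations of h h h d:
  Tree ⇒ Tail d ⇒ h h h d
  Tree ⇒ h Op ⇒ h h h d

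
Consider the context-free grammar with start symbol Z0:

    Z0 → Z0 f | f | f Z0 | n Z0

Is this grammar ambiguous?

Ambiguous

Witness: f f

Derivation 1: Z0 ⇒ Z0 f ⇒ f f
Derivation 2: Z0 ⇒ f Z0 ⇒ f f

Two distinct leftmost derivations for the same string.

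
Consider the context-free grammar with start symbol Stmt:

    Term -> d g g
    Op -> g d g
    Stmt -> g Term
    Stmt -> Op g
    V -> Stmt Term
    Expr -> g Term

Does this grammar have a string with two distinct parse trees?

Ambiguous

Witness: g d g g

Derivation 1: Stmt ⇒ g Term ⇒ g d g g
Derivation 2: Stmt ⇒ Op g ⇒ g d g g

Two distinct leftmost derivations for the same string.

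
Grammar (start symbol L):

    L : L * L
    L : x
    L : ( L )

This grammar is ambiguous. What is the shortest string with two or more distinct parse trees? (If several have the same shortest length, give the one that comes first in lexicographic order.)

x * x * x

length 1: no string has ≥2 trees
length 3: no string has ≥2 trees
length 5: x * x * x has 2 parse trees

Two derivations of x * x * x:
  L ⇒ L * L ⇒ L * L * L ⇒ x * L * L ⇒ x * x * L ⇒ x * x * x
  L ⇒ L * L ⇒ x * L ⇒ x * L * L ⇒ x * x * L ⇒ x * x * x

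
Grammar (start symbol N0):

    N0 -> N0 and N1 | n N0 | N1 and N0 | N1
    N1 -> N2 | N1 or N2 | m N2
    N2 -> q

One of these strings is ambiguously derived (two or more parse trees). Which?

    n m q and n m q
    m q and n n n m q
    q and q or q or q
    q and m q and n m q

q and q or q or q

n m q and n m q: 1 tree
m q and n n n m q: 1 tree
q and q or q or q: 2 trees
q and m q and n m q: 1 tree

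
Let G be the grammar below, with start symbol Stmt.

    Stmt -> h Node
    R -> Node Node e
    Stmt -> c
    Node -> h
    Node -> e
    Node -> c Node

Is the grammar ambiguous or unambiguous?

Unambiguous

Only Stmt, Node are reachable from Stmt; ignoring the rest: Restricted to the reachable nonterminals, every rule has the form A → t or A → t B, and no two rules for the same A share a first terminal. The grammar encodes a DFA — one run per string.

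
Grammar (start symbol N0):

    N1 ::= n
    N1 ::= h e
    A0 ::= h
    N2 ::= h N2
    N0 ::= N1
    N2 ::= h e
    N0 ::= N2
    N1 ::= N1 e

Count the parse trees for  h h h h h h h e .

Parse trees for h h h h h h h e:
  [N0 [N2 h [N2 h [N2 h [N2 h [N2 h [N2 h [N2 h e]]]]]]]]

1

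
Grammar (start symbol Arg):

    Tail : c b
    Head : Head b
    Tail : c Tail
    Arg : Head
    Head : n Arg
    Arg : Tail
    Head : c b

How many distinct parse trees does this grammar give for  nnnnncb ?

Parse trees for nnnnncb:
  [Arg [Head n [Arg [Head n [Arg [Head n [Arg [Head n [Arg [Head n [Arg [Head c b]]]]]]]]]]]]
  [Arg [Head n [Arg [Head n [Arg [Head n [Arg [Head n [Arg [Head n [Arg [Tail c b]]]]]]]]]]]]

2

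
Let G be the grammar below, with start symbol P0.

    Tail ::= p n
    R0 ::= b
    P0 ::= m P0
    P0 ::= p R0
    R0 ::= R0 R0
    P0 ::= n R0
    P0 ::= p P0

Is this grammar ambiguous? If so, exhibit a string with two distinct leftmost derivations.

Ambiguous

Witness: n b b b

Derivation 1: P0 ⇒ n R0 ⇒ n R0 R0 ⇒ n b R0 ⇒ n b R0 R0 ⇒ n b b R0 ⇒ n b b b
Derivation 2: P0 ⇒ n R0 ⇒ n R0 R0 ⇒ n R0 R0 R0 ⇒ n b R0 R0 ⇒ n b b R0 ⇒ n b b b

Two distinct leftmost derivations for the same string.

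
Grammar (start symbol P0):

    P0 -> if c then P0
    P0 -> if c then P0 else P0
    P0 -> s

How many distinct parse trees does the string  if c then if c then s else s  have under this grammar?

2

Parse trees for if c then if c then s else s:
  [P0 if c then [P0 if c then [P0 s] else [P0 s]]]
  [P0 if c then [P0 if c then [P0 s]] else [P0 s]]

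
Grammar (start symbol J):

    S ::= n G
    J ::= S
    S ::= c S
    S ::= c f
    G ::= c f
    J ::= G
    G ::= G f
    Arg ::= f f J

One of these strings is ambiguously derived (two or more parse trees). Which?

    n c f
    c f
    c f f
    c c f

c f

n c f: 1 tree
c f: 2 trees
c f f: 1 tree
c c f: 1 tree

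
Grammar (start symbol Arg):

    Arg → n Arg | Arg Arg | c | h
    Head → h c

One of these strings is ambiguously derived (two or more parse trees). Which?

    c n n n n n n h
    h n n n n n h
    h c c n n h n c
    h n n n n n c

c n n n n n n h: 1 tree
h n n n n n h: 1 tree
h c c n n h n c: 24 trees
h n n n n n c: 1 tree

h c c n n h n c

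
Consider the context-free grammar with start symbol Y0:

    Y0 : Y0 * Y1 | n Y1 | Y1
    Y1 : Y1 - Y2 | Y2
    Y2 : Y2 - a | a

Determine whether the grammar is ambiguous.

Witness: a - a

Derivation 1: Y0 ⇒ Y1 ⇒ Y1 - Y2 ⇒ Y2 - Y2 ⇒ a - Y2 ⇒ a - a
Derivation 2: Y0 ⇒ Y1 ⇒ Y2 ⇒ Y2 - a ⇒ a - a

Two distinct leftmost derivations for the same string.

Ambiguous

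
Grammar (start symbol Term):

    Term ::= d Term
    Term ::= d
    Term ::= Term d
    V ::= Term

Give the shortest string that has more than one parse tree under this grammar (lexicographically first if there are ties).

length 1: no string has ≥2 trees
length 2: d d has 2 parse trees

Two derivations of d d:
  Term ⇒ d Term ⇒ d d
  Term ⇒ Term d ⇒ d d

d d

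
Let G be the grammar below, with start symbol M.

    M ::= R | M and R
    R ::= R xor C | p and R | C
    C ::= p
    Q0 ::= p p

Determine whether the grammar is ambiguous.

Ambiguous

Witness: p and p

Derivation 1: M ⇒ R ⇒ p and R ⇒ p and C ⇒ p and p
Derivation 2: M ⇒ M and R ⇒ R and R ⇒ C and R ⇒ p and R ⇒ p and C ⇒ p and p

Two distinct leftmost derivations for the same string.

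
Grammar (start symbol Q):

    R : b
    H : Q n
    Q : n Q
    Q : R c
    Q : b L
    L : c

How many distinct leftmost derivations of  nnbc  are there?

2

Parse trees for nnbc:
  [Q n [Q n [Q [R b] c]]]
  [Q n [Q n [Q b [L c]]]]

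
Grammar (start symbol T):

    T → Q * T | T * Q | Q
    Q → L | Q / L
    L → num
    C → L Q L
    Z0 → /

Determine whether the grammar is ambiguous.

Witness: num * num

Derivation 1: T ⇒ Q * T ⇒ L * T ⇒ num * T ⇒ num * Q ⇒ num * L ⇒ num * num
Derivation 2: T ⇒ T * Q ⇒ Q * Q ⇒ L * Q ⇒ num * Q ⇒ num * L ⇒ num * num

Two distinct leftmost derivations for the same string.

Ambiguous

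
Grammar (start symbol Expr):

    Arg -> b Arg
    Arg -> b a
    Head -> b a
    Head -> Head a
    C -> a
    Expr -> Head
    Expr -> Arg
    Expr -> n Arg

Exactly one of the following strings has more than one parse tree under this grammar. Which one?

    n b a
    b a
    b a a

n b a: 1 tree
b a: 2 trees
b a a: 1 tree

b a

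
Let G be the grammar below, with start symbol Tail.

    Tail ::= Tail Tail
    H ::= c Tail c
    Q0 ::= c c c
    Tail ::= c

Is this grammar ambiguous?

Ambiguous

Witness: c c c

Derivation 1: Tail ⇒ Tail Tail ⇒ Tail Tail Tail ⇒ c Tail Tail ⇒ c c Tail ⇒ c c c
Derivation 2: Tail ⇒ Tail Tail ⇒ c Tail ⇒ c Tail Tail ⇒ c c Tail ⇒ c c c

Two distinct leftmost derivations for the same string.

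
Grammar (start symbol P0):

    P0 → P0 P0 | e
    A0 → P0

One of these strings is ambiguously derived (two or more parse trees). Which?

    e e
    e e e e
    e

e e e e

e e: 1 tree
e e e e: 5 trees
e: 1 tree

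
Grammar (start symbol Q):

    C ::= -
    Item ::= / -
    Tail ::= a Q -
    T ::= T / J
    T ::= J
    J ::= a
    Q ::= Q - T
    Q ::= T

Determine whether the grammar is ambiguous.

(Item, C, Tail are unreachable from Q, so their rules don't affect L(Q).) This is a standard precedence ladder (Q over T over J), with each level left-recursive on its own operator ('-' at Q, '/' at T). That structure is LR(1), hence unambiguous.

Unambiguous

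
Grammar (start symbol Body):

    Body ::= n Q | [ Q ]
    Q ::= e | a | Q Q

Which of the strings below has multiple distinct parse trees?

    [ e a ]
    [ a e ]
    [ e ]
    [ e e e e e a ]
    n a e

[ e a ]: 1 tree
[ a e ]: 1 tree
[ e ]: 1 tree
[ e e e e e a ]: 42 trees
n a e: 1 tree

[ e e e e e a ]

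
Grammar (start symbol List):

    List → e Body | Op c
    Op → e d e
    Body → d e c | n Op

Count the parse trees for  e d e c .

2

Parse trees for e d e c:
  [List e [Body d e c]]
  [List [Op e d e] c]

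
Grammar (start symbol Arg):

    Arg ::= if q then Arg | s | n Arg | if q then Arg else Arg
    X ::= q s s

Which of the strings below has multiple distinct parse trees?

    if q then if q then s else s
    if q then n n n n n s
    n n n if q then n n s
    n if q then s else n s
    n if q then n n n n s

if q then if q then s else s

if q then if q then s else s: 2 trees
if q then n n n n n s: 1 tree
n n n if q then n n s: 1 tree
n if q then s else n s: 1 tree
n if q then n n n n s: 1 tree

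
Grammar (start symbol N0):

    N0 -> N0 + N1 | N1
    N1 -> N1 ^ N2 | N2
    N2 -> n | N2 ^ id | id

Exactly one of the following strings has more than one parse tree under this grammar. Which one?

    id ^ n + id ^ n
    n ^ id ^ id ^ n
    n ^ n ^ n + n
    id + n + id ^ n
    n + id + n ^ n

n ^ id ^ id ^ n

id ^ n + id ^ n: 1 tree
n ^ id ^ id ^ n: 4 trees
n ^ n ^ n + n: 1 tree
id + n + id ^ n: 1 tree
n + id + n ^ n: 1 tree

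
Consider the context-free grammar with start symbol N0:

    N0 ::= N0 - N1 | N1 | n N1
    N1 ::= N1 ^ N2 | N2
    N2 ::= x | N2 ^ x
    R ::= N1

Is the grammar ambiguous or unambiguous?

Ambiguous

Witness: x ^ x

Derivation 1: N0 ⇒ N1 ⇒ N1 ^ N2 ⇒ N2 ^ N2 ⇒ x ^ N2 ⇒ x ^ x
Derivation 2: N0 ⇒ N1 ⇒ N2 ⇒ N2 ^ x ⇒ x ^ x

Two distinct leftmost derivations for the same string.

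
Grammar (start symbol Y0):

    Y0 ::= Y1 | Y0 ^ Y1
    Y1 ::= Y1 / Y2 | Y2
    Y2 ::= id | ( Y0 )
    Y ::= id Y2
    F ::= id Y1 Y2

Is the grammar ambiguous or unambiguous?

Only Y0, Y1, Y2 are reachable from Y0; ignoring the rest: The grammar is stratified — Y0 handles '^' (left-recursive), Y1 handles '/', Y2 atoms. Each operator has a fixed associativity and precedence level, so every string has one parse.

Unambiguous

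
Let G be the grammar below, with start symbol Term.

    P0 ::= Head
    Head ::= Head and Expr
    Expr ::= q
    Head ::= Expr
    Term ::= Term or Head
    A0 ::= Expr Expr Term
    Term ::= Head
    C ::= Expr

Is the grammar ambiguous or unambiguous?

Unambiguous

(A0, P0, C are unreachable from Term, so their rules don't affect L(Term).) The grammar is stratified — Term handles 'or' (left-recursive), Head handles 'and', Expr atoms. Each operator has a fixed associativity and precedence level, so every string has one parse.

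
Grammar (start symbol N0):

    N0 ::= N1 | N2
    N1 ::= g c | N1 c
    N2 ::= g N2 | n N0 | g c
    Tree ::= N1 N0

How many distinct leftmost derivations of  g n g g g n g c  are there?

Parse trees for g n g g g n g c:
  [N0 [N2 g [N2 n [N0 [N2 g [N2 g [N2 g [N2 n [N0 [N1 g c]]]]]]]]]]
  [N0 [N2 g [N2 n [N0 [N2 g [N2 g [N2 g [N2 n [N0 [N2 g c]]]]]]]]]]

2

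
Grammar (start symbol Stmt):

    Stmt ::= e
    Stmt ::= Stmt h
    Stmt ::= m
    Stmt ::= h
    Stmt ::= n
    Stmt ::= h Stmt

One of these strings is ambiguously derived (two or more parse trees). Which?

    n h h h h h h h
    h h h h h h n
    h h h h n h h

h h h h n h h

n h h h h h h h: 1 tree
h h h h h h n: 1 tree
h h h h n h h: 15 trees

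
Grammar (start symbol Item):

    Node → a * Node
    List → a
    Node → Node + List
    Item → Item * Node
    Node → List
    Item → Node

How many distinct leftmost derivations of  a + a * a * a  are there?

Parse trees for a + a * a * a:
  [Item [Item [Node [Node [List a]] + [List a]]] * [Node a * [Node [List a]]]]
  [Item [Item [Item [Node [Node [List a]] + [List a]]] * [Node [List a]]] * [Node [List a]]]

2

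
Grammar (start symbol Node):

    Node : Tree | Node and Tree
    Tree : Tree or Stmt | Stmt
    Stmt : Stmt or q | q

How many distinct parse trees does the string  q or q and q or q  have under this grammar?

4

Parse trees for q or q and q or q:
  [Node [Node [Tree [Tree [Stmt q]] or [Stmt q]]] and [Tree [Tree [Stmt q]] or [Stmt q]]]
  [Node [Node [Tree [Tree [Stmt q]] or [Stmt q]]] and [Tree [Stmt [Stmt q] or q]]]
  [Node [Node [Tree [Stmt [Stmt q] or q]]] and [Tree [Tree [Stmt q]] or [Stmt q]]]
  [Node [Node [Tree [Stmt [Stmt q] or q]]] and [Tree [Stmt [Stmt q] or q]]]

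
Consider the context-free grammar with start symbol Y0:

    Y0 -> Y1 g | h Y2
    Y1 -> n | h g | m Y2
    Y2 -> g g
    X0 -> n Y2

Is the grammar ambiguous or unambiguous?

Ambiguous

Witness: h g g

Derivation 1: Y0 ⇒ Y1 g ⇒ h g g
Derivation 2: Y0 ⇒ h Y2 ⇒ h g g

Two distinct leftmost derivations for the same string.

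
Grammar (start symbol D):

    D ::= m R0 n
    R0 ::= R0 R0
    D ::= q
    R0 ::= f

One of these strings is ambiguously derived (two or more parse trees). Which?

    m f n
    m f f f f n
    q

m f f f f n

m f n: 1 tree
m f f f f n: 5 trees
q: 1 tree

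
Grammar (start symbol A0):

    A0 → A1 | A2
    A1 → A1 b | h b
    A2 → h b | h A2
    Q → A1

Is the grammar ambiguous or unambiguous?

Witness: h b

Derivation 1: A0 ⇒ A1 ⇒ h b
Derivation 2: A0 ⇒ A2 ⇒ h b

Two distinct leftmost derivations for the same string.

Ambiguous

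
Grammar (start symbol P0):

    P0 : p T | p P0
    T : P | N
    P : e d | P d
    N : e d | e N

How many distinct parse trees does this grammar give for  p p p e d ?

Parse trees for p p p e d:
  [P0 p [P0 p [P0 p [T [P e d]]]]]
  [P0 p [P0 p [P0 p [T [N e d]]]]]

2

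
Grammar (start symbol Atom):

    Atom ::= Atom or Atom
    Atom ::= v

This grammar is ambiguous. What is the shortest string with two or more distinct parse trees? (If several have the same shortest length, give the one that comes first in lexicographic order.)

v or v or v

length 1: no string has ≥2 trees
length 3: no string has ≥2 trees
length 5: v or v or v has 2 parse trees

Two derivations of v or v or v:
  Atom ⇒ Atom or Atom ⇒ Atom or Atom or Atom ⇒ v or Atom or Atom ⇒ v or v or Atom ⇒ v or v or v
  Atom ⇒ Atom or Atom ⇒ v or Atom ⇒ v or Atom or Atom ⇒ v or v or Atom ⇒ v or v or v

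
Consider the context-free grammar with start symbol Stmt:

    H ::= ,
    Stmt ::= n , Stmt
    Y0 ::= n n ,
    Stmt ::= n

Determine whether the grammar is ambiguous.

(H, Y0 are unreachable from Stmt, so their rules don't affect L(Stmt).) The reachable grammar is A → atom sep A | atom. Each atom is followed by either the separator (recurse) or end-of-string (stop) — no choice point.

Unambiguous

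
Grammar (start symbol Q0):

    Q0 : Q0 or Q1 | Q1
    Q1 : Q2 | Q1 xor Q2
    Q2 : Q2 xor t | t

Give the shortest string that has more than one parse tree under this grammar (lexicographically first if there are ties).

t xor t

length 1: no string has ≥2 trees
length 3: t xor t has 2 parse trees

Two derivations of t xor t:
  Q0 ⇒ Q1 ⇒ Q2 ⇒ Q2 xor t ⇒ t xor t
  Q0 ⇒ Q1 ⇒ Q1 xor Q2 ⇒ Q2 xor Q2 ⇒ t xor Q2 ⇒ t xor t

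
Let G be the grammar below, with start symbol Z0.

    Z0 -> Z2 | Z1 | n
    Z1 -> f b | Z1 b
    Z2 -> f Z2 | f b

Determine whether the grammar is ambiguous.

Witness: f b

Derivation 1: Z0 ⇒ Z2 ⇒ f b
Derivation 2: Z0 ⇒ Z1 ⇒ f b

Two distinct leftmost derivations for the same string.

Ambiguous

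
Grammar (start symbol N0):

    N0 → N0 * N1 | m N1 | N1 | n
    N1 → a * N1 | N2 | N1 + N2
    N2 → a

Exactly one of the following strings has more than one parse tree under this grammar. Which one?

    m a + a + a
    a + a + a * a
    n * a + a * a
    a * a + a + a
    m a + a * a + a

a * a + a + a

m a + a + a: 1 tree
a + a + a * a: 1 tree
n * a + a * a: 1 tree
a * a + a + a: 4 trees
m a + a * a + a: 1 tree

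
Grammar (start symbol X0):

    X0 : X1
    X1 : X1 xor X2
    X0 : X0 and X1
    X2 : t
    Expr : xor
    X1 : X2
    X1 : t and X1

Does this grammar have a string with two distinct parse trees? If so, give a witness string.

Witness: t and t

Derivation 1: X0 ⇒ X1 ⇒ t and X1 ⇒ t and X2 ⇒ t and t
Derivation 2: X0 ⇒ X0 and X1 ⇒ X1 and X1 ⇒ X2 and X1 ⇒ t and X1 ⇒ t and X2 ⇒ t and t

Two distinct leftmost derivations for the same string.

Ambiguous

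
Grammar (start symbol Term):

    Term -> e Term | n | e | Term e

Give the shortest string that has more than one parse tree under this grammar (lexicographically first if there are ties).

e e

length 1: no string has ≥2 trees
length 2: e e has 2 parse trees

Two derivations of e e:
  Term ⇒ e Term ⇒ e e
  Term ⇒ Term e ⇒ e e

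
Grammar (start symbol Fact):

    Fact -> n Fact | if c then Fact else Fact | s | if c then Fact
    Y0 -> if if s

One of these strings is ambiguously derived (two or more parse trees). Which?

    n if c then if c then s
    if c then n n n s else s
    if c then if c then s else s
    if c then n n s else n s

n if c then if c then s: 1 tree
if c then n n n s else s: 1 tree
if c then if c then s else s: 2 trees
if c then n n s else n s: 1 tree

if c then if c then s else s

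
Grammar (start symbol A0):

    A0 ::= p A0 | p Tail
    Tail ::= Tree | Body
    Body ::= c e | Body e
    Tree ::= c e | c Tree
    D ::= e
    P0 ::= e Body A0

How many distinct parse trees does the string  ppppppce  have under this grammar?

Parse trees for ppppppce:
  [A0 p [A0 p [A0 p [A0 p [A0 p [A0 p [Tail [Tree c e]]]]]]]]
  [A0 p [A0 p [A0 p [A0 p [A0 p [A0 p [Tail [Body c e]]]]]]]]

2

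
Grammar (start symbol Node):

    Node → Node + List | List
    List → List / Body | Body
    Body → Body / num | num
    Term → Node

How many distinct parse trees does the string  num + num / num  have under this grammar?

Parse trees for num + num / num:
  [Node [Node [List [Body num]]] + [List [List [Body num]] / [Body num]]]
  [Node [Node [List [Body num]]] + [List [Body [Body num] / num]]]

2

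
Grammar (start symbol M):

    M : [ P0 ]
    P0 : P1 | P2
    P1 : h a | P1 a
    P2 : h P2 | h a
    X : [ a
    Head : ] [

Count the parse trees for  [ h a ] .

2

Parse trees for [ h a ]:
  [M [ [P0 [P1 h a]] ]]
  [M [ [P0 [P2 h a]] ]]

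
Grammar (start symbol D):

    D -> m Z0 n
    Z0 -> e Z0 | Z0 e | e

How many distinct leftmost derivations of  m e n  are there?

Parse trees for m e n:
  [D m [Z0 e] n]

1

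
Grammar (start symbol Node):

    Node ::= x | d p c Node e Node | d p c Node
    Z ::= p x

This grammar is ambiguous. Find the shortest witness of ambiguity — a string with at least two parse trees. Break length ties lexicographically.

length 1: no string has ≥2 trees
length 4: no string has ≥2 trees
length 6: no string has ≥2 trees
length 7: no string has ≥2 trees
length 9: d p c d p c x e x has 2 parse trees

Two derivations of d p c d p c x e x:
  Node ⇒ d p c Node e Node ⇒ d p c d p c Node e Node ⇒ d p c d p c x e Node ⇒ d p c d p c x e x
  Node ⇒ d p c Node ⇒ d p c d p c Node e Node ⇒ d p c d p c x e Node ⇒ d p c d p c x e x

d p c d p c x e x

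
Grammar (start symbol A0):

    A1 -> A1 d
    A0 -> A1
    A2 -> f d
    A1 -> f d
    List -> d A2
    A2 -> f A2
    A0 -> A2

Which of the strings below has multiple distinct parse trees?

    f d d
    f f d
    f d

f d

f d d: 1 tree
f f d: 1 tree
f d: 2 trees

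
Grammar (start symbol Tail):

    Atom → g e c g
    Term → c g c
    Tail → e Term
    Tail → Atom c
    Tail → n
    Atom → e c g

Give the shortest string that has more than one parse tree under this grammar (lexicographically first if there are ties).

e c g c

length 1: no string has ≥2 trees
length 4: e c g c has 2 parse trees

Two derivations of e c g c:
  Tail ⇒ e Term ⇒ e c g c
  Tail ⇒ Atom c ⇒ e c g c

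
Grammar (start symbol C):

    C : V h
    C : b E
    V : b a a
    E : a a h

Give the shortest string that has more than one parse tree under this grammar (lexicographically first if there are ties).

length 4: b a a h has 2 parse trees

Two derivations of b a a h:
  C ⇒ V h ⇒ b a a h
  C ⇒ b E ⇒ b a a h

b a a h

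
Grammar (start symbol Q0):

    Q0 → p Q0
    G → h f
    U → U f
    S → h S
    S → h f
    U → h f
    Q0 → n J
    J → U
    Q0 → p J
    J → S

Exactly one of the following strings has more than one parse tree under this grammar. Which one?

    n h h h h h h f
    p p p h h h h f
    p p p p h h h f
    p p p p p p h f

p p p p p p h f

n h h h h h h f: 1 tree
p p p h h h h f: 1 tree
p p p p h h h f: 1 tree
p p p p p p h f: 2 trees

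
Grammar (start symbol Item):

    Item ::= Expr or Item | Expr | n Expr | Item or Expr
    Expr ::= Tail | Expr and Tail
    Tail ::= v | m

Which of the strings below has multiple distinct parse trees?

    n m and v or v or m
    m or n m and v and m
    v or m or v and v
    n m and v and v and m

v or m or v and v

n m and v or v or m: 1 tree
m or n m and v and m: 1 tree
v or m or v and v: 4 trees
n m and v and v and m: 1 tree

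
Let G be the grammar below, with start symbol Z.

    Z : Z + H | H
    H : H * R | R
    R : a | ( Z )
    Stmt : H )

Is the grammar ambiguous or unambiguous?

Unambiguous

(Stmt is unreachable from Z, so its rules don't affect L(Z).) This is a standard precedence ladder (Z over H over R), with each level left-recursive on its own operator ('+' at Z, '*' at H). That structure is LR(1), hence unambiguous.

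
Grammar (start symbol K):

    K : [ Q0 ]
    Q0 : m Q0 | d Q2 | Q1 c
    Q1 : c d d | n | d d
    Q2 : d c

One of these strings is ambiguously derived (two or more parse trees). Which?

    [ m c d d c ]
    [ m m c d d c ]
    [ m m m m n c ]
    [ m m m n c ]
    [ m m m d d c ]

[ m c d d c ]: 1 tree
[ m m c d d c ]: 1 tree
[ m m m m n c ]: 1 tree
[ m m m n c ]: 1 tree
[ m m m d d c ]: 2 trees

[ m m m d d c ]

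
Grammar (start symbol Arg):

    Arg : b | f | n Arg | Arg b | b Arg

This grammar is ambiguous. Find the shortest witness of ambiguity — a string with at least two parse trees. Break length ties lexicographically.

b b

length 1: no string has ≥2 trees
length 2: b b has 2 parse trees

Two derivations of b b:
  Arg ⇒ Arg b ⇒ b b
  Arg ⇒ b Arg ⇒ b b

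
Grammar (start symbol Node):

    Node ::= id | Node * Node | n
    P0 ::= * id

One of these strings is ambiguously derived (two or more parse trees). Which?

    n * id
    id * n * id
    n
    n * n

id * n * id

n * id: 1 tree
id * n * id: 2 trees
n: 1 tree
n * n: 1 tree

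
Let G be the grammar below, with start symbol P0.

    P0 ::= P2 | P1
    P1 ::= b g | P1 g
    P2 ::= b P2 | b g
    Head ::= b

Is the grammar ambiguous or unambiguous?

Witness: b g

Derivation 1: P0 ⇒ P2 ⇒ b g
Derivation 2: P0 ⇒ P1 ⇒ b g

Two distinct leftmost derivations for the same string.

Ambiguous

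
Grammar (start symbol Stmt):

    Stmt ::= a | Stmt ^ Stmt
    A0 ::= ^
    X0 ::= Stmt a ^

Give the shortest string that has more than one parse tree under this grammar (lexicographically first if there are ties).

a ^ a ^ a

length 1: no string has ≥2 trees
length 3: no string has ≥2 trees
length 5: a ^ a ^ a has 2 parse trees

Two derivations of a ^ a ^ a:
  Stmt ⇒ Stmt ^ Stmt ⇒ a ^ Stmt ⇒ a ^ Stmt ^ Stmt ⇒ a ^ a ^ Stmt ⇒ a ^ a ^ a
  Stmt ⇒ Stmt ^ Stmt ⇒ Stmt ^ Stmt ^ Stmt ⇒ a ^ Stmt ^ Stmt ⇒ a ^ a ^ Stmt ⇒ a ^ a ^ a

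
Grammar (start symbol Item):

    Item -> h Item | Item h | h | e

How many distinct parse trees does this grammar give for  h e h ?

Parse trees for h e h:
  [Item h [Item [Item e] h]]
  [Item [Item h [Item e]] h]

2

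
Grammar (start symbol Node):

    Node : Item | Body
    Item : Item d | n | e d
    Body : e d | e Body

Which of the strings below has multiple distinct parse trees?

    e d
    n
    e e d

e d: 2 trees
n: 1 tree
e e d: 1 tree

e d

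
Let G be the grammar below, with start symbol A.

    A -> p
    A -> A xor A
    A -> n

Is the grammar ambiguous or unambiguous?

Witness: n xor n xor n

Derivation 1: A ⇒ A xor A ⇒ A xor A xor A ⇒ n xor A xor A ⇒ n xor n xor A ⇒ n xor n xor n
Derivation 2: A ⇒ A xor A ⇒ n xor A ⇒ n xor A xor A ⇒ n xor n xor A ⇒ n xor n xor n

Two distinct leftmost derivations for the same string.

Ambiguous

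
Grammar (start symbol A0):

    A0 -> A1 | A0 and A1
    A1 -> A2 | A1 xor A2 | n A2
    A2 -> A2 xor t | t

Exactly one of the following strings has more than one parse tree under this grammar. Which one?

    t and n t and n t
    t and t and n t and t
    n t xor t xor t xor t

n t xor t xor t xor t

t and n t and n t: 1 tree
t and t and n t and t: 1 tree
n t xor t xor t xor t: 8 trees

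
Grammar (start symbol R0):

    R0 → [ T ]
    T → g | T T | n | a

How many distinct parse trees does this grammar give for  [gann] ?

Parse trees for [gann]:
  [R0 [ [T [T g] [T [T a] [T [T n] [T n]]]] ]]
  [R0 [ [T [T g] [T [T [T a] [T n]] [T n]]] ]]
  [R0 [ [T [T [T g] [T a]] [T [T n] [T n]]] ]]
  [R0 [ [T [T [T g] [T [T a] [T n]]] [T n]] ]]
  [R0 [ [T [T [T [T g] [T a]] [T n]] [T n]] ]]

5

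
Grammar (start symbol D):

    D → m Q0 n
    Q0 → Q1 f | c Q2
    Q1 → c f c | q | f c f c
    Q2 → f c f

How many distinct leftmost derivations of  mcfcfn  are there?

2

Parse trees for mcfcfn:
  [D m [Q0 [Q1 c f c] f] n]
  [D m [Q0 c [Q2 f c f]] n]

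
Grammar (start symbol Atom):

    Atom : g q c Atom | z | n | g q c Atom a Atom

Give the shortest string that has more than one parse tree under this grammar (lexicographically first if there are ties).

length 1: no string has ≥2 trees
length 4: no string has ≥2 trees
length 6: no string has ≥2 trees
length 7: no string has ≥2 trees
length 9: g q c g q c n a n has 2 parse trees

Two derivations of g q c g q c n a n:
  Atom ⇒ g q c Atom ⇒ g q c g q c Atom a Atom ⇒ g q c g q c n a Atom ⇒ g q c g q c n a n
  Atom ⇒ g q c Atom a Atom ⇒ g q c g q c Atom a Atom ⇒ g q c g q c n a Atom ⇒ g q c g q c n a n

g q c g q c n a n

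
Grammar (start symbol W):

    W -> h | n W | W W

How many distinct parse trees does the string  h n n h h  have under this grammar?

4

Parse trees for h n n h h:
  [W [W h] [W n [W n [W [W h] [W h]]]]]
  [W [W h] [W n [W [W n [W h]] [W h]]]]
  [W [W h] [W [W n [W n [W h]]] [W h]]]
  [W [W [W h] [W n [W n [W h]]]] [W h]]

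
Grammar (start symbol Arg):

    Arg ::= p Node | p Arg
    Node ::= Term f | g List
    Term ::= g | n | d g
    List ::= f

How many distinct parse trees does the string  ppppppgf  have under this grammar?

2

Parse trees for ppppppgf:
  [Arg p [Arg p [Arg p [Arg p [Arg p [Arg p [Node [Term g] f]]]]]]]
  [Arg p [Arg p [Arg p [Arg p [Arg p [Arg p [Node g [List f]]]]]]]]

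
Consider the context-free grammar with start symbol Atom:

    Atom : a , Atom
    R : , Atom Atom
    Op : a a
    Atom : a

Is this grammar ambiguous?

Only Atom is reachable from Atom; ignoring the rest: The reachable grammar is A → atom sep A | atom. Each atom is followed by either the separator (recurse) or end-of-string (stop) — no choice point.

Unambiguous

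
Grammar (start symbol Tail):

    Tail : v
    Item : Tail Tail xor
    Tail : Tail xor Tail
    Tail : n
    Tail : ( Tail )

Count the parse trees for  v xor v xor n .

2

Parse trees for v xor v xor n:
  [Tail [Tail v] xor [Tail [Tail v] xor [Tail n]]]
  [Tail [Tail [Tail v] xor [Tail v]] xor [Tail n]]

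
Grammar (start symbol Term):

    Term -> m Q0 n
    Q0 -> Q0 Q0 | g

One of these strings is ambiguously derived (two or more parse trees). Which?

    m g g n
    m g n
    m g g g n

m g g n: 1 tree
m g n: 1 tree
m g g g n: 2 trees

m g g g n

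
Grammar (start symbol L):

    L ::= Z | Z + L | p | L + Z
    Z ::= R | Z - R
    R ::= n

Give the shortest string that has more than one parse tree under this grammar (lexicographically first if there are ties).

length 1: no string has ≥2 trees
length 3: n + n has 2 parse trees

Two derivations of n + n:
  L ⇒ Z + L ⇒ R + L ⇒ n + L ⇒ n + Z ⇒ n + R ⇒ n + n
  L ⇒ L + Z ⇒ Z + Z ⇒ R + Z ⇒ n + Z ⇒ n + R ⇒ n + n

n + n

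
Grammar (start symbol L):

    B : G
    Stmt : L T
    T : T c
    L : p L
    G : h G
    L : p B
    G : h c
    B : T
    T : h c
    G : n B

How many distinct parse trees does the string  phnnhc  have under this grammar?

2

Parse trees for phnnhc:
  [L p [B [G h [G n [B [G n [B [G h c]]]]]]]]
  [L p [B [G h [G n [B [G n [B [T h c]]]]]]]]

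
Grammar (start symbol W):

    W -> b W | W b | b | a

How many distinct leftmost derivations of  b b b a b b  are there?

10

Parse trees for b b b a b b (showing first 6 of 10):
  [W b [W b [W b [W [W [W a] b] b]]]]
  [W b [W b [W [W b [W [W a] b]] b]]]
  [W b [W b [W [W [W b [W a]] b] b]]]
  [W b [W [W b [W b [W [W a] b]]] b]]
  [W b [W [W b [W [W b [W a]] b]] b]]
  [W b [W [W [W b [W b [W a]]] b] b]]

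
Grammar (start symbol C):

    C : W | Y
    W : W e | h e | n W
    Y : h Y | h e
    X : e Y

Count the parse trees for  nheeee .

Parse trees for nheeee:
  [C [W [W [W [W n [W h e]] e] e] e]]
  [C [W [W [W n [W [W h e] e]] e] e]]
  [C [W [W n [W [W [W h e] e] e]] e]]
  [C [W n [W [W [W [W h e] e] e] e]]]

4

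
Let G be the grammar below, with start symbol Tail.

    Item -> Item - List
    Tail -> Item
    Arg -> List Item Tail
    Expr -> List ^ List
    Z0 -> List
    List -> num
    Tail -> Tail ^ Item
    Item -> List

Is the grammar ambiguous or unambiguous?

Unambiguous

Only Tail, Item, List are reachable from Tail; ignoring the rest: This is a standard precedence ladder (Tail over Item over List), with each level left-recursive on its own operator ('^' at Tail, '-' at Item). That structure is LR(1), hence unambiguous.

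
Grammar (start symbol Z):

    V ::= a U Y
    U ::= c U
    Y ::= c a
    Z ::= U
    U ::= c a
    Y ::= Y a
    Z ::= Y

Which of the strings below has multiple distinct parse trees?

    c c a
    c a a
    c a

c a

c c a: 1 tree
c a a: 1 tree
c a: 2 trees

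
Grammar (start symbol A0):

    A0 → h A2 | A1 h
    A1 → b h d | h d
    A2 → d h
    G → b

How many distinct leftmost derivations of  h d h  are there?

Parse trees for h d h:
  [A0 h [A2 d h]]
  [A0 [A1 h d] h]

2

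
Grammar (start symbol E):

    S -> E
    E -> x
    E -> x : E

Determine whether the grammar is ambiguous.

Only E is reachable from E; ignoring the rest: The reachable grammar is A → atom sep A | atom. Each atom is followed by either the separator (recurse) or end-of-string (stop) — no choice point.

Unambiguous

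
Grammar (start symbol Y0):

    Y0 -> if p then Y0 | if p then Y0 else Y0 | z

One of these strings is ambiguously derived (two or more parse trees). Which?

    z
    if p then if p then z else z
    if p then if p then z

z: 1 tree
if p then if p then z else z: 2 trees
if p then if p then z: 1 tree

if p then if p then z else z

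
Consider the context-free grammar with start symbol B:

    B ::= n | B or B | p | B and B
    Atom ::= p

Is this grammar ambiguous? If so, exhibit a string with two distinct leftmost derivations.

Witness: n and n and n

Derivation 1: B ⇒ B and B ⇒ n and B ⇒ n and B and B ⇒ n and n and B ⇒ n and n and n
Derivation 2: B ⇒ B and B ⇒ B and B and B ⇒ n and B and B ⇒ n and n and B ⇒ n and n and n

Two distinct leftmost derivations for the same string.

Ambiguous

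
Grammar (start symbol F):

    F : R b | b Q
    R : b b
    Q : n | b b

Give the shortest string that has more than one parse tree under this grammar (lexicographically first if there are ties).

b b b

length 2: no string has ≥2 trees
length 3: b b b has 2 parse trees

Two derivations of b b b:
  F ⇒ R b ⇒ b b b
  F ⇒ b Q ⇒ b b b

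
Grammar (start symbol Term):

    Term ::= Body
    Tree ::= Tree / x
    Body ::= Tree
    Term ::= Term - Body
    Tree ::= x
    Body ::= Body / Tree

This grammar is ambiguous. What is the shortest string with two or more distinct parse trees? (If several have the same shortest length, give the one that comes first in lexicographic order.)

x / x

length 1: no string has ≥2 trees
length 3: x / x has 2 parse trees

Two derivations of x / x:
  Term ⇒ Body ⇒ Tree ⇒ Tree / x ⇒ x / x
  Term ⇒ Body ⇒ Body / Tree ⇒ Tree / Tree ⇒ x / Tree ⇒ x / x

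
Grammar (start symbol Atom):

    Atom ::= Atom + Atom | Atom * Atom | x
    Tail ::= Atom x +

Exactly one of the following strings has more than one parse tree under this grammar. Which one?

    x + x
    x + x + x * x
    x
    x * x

x + x + x * x

x + x: 1 tree
x + x + x * x: 5 trees
x: 1 tree
x * x: 1 tree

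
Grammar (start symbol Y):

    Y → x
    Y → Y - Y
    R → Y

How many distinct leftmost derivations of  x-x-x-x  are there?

5

Parse trees for x-x-x-x:
  [Y [Y x] - [Y [Y x] - [Y [Y x] - [Y x]]]]
  [Y [Y x] - [Y [Y [Y x] - [Y x]] - [Y x]]]
  [Y [Y [Y x] - [Y x]] - [Y [Y x] - [Y x]]]
  [Y [Y [Y x] - [Y [Y x] - [Y x]]] - [Y x]]
  [Y [Y [Y [Y x] - [Y x]] - [Y x]] - [Y x]]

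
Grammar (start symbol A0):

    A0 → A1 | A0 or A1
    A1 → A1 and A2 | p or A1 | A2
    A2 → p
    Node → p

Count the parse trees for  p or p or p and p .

7

Parse trees for p or p or p and p:
  [A0 [A1 [A1 p or [A1 p or [A1 [A2 p]]]] and [A2 p]]]
  [A0 [A1 p or [A1 [A1 p or [A1 [A2 p]]] and [A2 p]]]]
  [A0 [A1 p or [A1 p or [A1 [A1 [A2 p]] and [A2 p]]]]]
  [A0 [A0 [A1 [A2 p]]] or [A1 [A1 p or [A1 [A2 p]]] and [A2 p]]]
  [A0 [A0 [A1 [A2 p]]] or [A1 p or [A1 [A1 [A2 p]] and [A2 p]]]]
  [A0 [A0 [A1 p or [A1 [A2 p]]]] or [A1 [A1 [A2 p]] and [A2 p]]]
  [A0 [A0 [A0 [A1 [A2 p]]] or [A1 [A2 p]]] or [A1 [A1 [A2 p]] and [A2 p]]]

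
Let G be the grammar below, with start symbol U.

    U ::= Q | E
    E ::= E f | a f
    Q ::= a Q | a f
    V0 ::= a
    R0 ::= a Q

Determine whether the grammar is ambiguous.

Ambiguous

Witness: a f

Derivation 1: U ⇒ Q ⇒ a f
Derivation 2: U ⇒ E ⇒ a f

Two distinct leftmost derivations for the same string.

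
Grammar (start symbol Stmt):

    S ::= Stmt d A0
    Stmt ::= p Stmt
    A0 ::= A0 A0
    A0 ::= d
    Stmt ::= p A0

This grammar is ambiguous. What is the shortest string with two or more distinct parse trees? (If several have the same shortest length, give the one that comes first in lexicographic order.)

p d d d

length 2: no string has ≥2 trees
length 3: no string has ≥2 trees
length 4: p d d d has 2 parse trees

Two derivations of p d d d:
  Stmt ⇒ p A0 ⇒ p A0 A0 ⇒ p A0 A0 A0 ⇒ p d A0 A0 ⇒ p d d A0 ⇒ p d d d
  Stmt ⇒ p A0 ⇒ p A0 A0 ⇒ p d A0 ⇒ p d A0 A0 ⇒ p d d A0 ⇒ p d d d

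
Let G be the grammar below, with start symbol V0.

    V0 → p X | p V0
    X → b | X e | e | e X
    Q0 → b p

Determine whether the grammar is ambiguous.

Witness: p e e

Derivation 1: V0 ⇒ p X ⇒ p X e ⇒ p e e
Derivation 2: V0 ⇒ p X ⇒ p e X ⇒ p e e

Two distinct leftmost derivations for the same string.

Ambiguous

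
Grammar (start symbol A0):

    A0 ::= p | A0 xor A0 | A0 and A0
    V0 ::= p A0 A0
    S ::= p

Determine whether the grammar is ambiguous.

Ambiguous

Witness: p and p and p

Derivation 1: A0 ⇒ A0 and A0 ⇒ p and A0 ⇒ p and A0 and A0 ⇒ p and p and A0 ⇒ p and p and p
Derivation 2: A0 ⇒ A0 and A0 ⇒ A0 and A0 and A0 ⇒ p and A0 and A0 ⇒ p and p and A0 ⇒ p and p and p

Two distinct leftmost derivations for the same string.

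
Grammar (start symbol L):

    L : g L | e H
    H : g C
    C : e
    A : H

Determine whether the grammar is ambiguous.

(A is unreachable from L, so its rules don't affect L(L).) Restricted to the reachable nonterminals, every rule has the form A → t or A → t B, and no two rules for the same A share a first terminal. The grammar encodes a DFA — one run per string.

Unambiguous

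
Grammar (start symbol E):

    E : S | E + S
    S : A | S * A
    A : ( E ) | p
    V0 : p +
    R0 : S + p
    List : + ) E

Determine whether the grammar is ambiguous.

(V0, R0, List are unreachable from E, so their rules don't affect L(E).) This is a standard precedence ladder (E over S over A), with each level left-recursive on its own operator ('+' at E, '*' at S). That structure is LR(1), hence unambiguous.

Unambiguous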